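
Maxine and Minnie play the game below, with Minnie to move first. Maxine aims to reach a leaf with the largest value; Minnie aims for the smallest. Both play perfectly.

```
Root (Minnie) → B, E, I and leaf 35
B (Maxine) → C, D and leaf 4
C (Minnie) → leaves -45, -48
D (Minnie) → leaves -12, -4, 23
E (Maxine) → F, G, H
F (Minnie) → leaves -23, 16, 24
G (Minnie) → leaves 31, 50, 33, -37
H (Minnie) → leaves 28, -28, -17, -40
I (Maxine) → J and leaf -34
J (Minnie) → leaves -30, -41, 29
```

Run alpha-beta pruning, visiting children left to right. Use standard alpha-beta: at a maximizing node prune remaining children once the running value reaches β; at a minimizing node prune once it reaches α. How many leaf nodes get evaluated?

20

C [α=-∞,β=+∞]: v=-48
D [α=-48,β=+∞]: v=-12
B [α=-∞,β=+∞]: v=4
F [α=-∞,β=4]: v=-23
G [α=-23,β=4]: v=-37
H [α=-23,β=4]: v=-28 after child 2 ≤ α → α-cutoff, skip 2
E [α=-∞,β=4]: v=-23
J [α=-∞,β=-23]: v=-41
I [α=-∞,β=-23]: v=-34
Root [α=-∞,β=+∞]: v=-34
Leaves evaluated: 20 of 22.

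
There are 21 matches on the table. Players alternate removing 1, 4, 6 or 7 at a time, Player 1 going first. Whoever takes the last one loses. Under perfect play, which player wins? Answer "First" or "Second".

W/L table (W = player to move can force a win):
i:   0  1  2  3  4  5  6  7  8  9 10 11 12 13 14 15 16 17 18 19 20 21
     W  L  W  L  W  W  L  W  W  W  W  L  W  W  L  W  L  W  W  L  W  W
Position 21 is W, so the first player wins.

First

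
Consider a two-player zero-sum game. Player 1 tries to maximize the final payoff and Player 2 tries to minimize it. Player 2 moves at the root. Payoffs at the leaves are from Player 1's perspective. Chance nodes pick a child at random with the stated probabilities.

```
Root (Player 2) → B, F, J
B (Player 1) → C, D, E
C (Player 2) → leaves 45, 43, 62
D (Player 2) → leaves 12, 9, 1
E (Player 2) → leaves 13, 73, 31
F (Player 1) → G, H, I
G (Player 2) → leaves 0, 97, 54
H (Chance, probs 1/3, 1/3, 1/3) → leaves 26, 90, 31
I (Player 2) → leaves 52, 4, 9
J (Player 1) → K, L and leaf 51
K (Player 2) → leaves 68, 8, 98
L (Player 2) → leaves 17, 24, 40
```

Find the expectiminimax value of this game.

43

C (Player 2): min(45, 43, 62) = 43
D (Player 2): min(12, 9, 1) = 1
E (Player 2): min(13, 73, 31) = 13
B (Player 1): max(43, 1, 13) = 43
G (Player 2): min(0, 97, 54) = 0
H (Chance): 1/3·26 + 1/3·90 + 1/3·31 = 49
I (Player 2): min(52, 4, 9) = 4
F (Player 1): max(0, 49, 4) = 49
K (Player 2): min(68, 8, 98) = 8
L (Player 2): min(17, 24, 40) = 17
J (Player 1): max(8, 17, 51) = 51
Root (Player 2): min(43, 49, 51) = 43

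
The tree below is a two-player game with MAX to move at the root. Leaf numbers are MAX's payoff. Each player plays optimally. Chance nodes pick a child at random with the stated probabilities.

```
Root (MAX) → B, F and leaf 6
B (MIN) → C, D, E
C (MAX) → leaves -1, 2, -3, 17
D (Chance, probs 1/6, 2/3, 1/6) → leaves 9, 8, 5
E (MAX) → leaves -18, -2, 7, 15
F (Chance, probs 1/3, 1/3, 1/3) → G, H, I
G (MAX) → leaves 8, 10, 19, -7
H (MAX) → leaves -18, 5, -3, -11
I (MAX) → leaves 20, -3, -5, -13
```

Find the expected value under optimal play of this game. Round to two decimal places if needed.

14.67

C (MAX): max(-1, 2, -3, 17) = 17
D (Chance): 1/6·9 + 2/3·8 + 1/6·5 = 7.67
E (MAX): max(-18, -2, 7, 15) = 15
B (MIN): min(17, 7.67, 15) = 7.67
G (MAX): max(8, 10, 19, -7) = 19
H (MAX): max(-18, 5, -3, -11) = 5
I (MAX): max(20, -3, -5, -13) = 20
F (Chance): 1/3·19 + 1/3·5 + 1/3·20 = 14.67
Root (MAX): max(7.67, 14.67, 6) = 14.67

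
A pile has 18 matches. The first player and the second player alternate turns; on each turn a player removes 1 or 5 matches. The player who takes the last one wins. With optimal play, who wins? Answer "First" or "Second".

Compute winning (W) and losing (L) positions by backward induction:
i:   0  1  2  3  4  5  6  7  8  9 10 11 12 13 14 15 16 17 18
     L  W  L  W  L  W  L  W  L  W  L  W  L  W  L  W  L  W  L
Position 18 is L, so the second player wins.

Second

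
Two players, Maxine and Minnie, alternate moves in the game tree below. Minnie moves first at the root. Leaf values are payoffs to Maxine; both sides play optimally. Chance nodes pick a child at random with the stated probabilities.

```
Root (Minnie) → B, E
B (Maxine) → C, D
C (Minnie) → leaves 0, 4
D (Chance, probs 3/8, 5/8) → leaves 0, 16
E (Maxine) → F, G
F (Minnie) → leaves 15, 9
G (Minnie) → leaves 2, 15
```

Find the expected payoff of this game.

9

C (Minnie): min(0, 4) = 0
D (Chance): 3/8·0 + 5/8·16 = 10
B (Maxine): max(0, 10) = 10
F (Minnie): min(15, 9) = 9
G (Minnie): min(2, 15) = 2
E (Maxine): max(9, 2) = 9
Root (Minnie): min(10, 9) = 9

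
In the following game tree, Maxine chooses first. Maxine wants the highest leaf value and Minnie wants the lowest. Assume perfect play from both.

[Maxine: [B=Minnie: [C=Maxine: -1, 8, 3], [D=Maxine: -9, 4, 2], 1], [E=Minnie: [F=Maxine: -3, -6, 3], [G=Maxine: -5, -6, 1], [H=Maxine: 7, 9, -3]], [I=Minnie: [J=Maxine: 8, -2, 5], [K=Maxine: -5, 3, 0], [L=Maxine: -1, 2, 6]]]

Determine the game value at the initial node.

3

C (Maxine): max(-1, 8, 3) = 8
D (Maxine): max(-9, 4, 2) = 4
B (Minnie): min(8, 4, 1) = 1
F (Maxine): max(-3, -6, 3) = 3
G (Maxine): max(-5, -6, 1) = 1
H (Maxine): max(7, 9, -3) = 9
E (Minnie): min(3, 1, 9) = 1
J (Maxine): max(8, -2, 5) = 8
K (Maxine): max(-5, 3, 0) = 3
L (Maxine): max(-1, 2, 6) = 6
I (Minnie): min(8, 3, 6) = 3
Root (Maxine): max(1, 1, 3) = 3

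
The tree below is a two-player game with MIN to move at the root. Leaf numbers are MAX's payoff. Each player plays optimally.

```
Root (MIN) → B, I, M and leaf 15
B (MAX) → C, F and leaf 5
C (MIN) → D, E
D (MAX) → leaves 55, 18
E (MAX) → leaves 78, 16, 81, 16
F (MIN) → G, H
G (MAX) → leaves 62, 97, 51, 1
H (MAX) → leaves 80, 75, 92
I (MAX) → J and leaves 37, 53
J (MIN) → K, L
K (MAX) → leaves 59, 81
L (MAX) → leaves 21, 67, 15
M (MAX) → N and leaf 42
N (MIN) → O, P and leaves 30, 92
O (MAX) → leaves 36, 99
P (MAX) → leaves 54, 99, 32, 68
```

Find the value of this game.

D (MAX): max(55, 18) = 55
E (MAX): max(78, 16, 81, 16) = 81
C (MIN): min(55, 81) = 55
G (MAX): max(62, 97, 51, 1) = 97
H (MAX): max(80, 75, 92) = 92
F (MIN): min(97, 92) = 92
B (MAX): max(55, 92, 5) = 92
K (MAX): max(59, 81) = 81
L (MAX): max(21, 67, 15) = 67
J (MIN): min(81, 67) = 67
I (MAX): max(67, 37, 53) = 67
O (MAX): max(36, 99) = 99
P (MAX): max(54, 99, 32, 68) = 99
N (MIN): min(99, 99, 30, 92) = 30
M (MAX): max(30, 42) = 42
Root (MIN): min(92, 67, 42, 15) = 15

15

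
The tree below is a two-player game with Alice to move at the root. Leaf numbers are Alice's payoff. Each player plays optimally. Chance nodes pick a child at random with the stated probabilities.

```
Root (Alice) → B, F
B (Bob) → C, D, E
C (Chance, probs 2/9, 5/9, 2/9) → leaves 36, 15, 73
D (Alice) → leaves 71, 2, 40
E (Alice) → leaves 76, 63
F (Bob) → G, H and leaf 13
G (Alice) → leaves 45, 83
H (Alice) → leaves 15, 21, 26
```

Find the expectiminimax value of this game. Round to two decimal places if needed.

32.56

C (Chance): 2/9·36 + 5/9·15 + 2/9·73 = 32.56
D (Alice): max(71, 2, 40) = 71
E (Alice): max(76, 63) = 76
B (Bob): min(32.56, 71, 76) = 32.56
G (Alice): max(45, 83) = 83
H (Alice): max(15, 21, 26) = 26
F (Bob): min(83, 26, 13) = 13
Root (Alice): max(32.56, 13) = 32.56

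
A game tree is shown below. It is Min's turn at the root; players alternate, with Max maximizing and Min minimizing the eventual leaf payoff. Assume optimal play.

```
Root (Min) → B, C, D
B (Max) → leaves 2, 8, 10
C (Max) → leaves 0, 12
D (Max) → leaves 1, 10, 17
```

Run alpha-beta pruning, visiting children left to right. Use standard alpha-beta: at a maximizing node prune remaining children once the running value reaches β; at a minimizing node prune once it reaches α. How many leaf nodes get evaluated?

7

B [α=-∞,β=+∞]: v=10
C [α=-∞,β=10]: v=12
D [α=-∞,β=10]: v=10 after child 2 ≥ β → β-cutoff, skip 1
Root [α=-∞,β=+∞]: v=10
Leaves evaluated: 7 of 8.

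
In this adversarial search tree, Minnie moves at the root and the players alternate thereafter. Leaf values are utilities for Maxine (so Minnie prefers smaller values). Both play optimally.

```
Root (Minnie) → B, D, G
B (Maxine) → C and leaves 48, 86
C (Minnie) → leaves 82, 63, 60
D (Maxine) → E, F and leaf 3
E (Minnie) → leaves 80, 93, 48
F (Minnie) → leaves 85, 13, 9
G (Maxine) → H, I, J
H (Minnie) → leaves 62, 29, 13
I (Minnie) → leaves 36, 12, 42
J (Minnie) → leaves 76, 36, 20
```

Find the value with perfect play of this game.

20

C (Minnie): min(82, 63, 60) = 60
B (Maxine): max(60, 48, 86) = 86
E (Minnie): min(80, 93, 48) = 48
F (Minnie): min(85, 13, 9) = 9
D (Maxine): max(48, 9, 3) = 48
H (Minnie): min(62, 29, 13) = 13
I (Minnie): min(36, 12, 42) = 12
J (Minnie): min(76, 36, 20) = 20
G (Maxine): max(13, 12, 20) = 20
Root (Minnie): min(86, 48, 20) = 20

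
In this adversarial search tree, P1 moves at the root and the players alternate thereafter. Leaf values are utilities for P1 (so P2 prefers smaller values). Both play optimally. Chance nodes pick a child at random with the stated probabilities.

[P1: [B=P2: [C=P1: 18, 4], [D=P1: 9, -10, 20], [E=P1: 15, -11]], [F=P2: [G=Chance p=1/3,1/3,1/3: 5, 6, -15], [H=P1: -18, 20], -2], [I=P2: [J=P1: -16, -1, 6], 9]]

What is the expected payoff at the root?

C (P1): max(18, 4) = 18
D (P1): max(9, -10, 20) = 20
E (P1): max(15, -11) = 15
B (P2): min(18, 20, 15) = 15
G (Chance): 1/3·5 + 1/3·6 + 1/3·-15 = -1.33
H (P1): max(-18, 20) = 20
F (P2): min(-1.33, 20, -2) = -2
J (P1): max(-16, -1, 6) = 6
I (P2): min(6, 9) = 6
Root (P1): max(15, -2, 6) = 15

15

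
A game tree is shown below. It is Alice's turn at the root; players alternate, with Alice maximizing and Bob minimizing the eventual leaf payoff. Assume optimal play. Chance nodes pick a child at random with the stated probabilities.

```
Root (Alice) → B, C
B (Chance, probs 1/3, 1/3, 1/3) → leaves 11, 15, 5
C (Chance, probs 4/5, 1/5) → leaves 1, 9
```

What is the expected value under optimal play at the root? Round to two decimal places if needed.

10.33

B (Chance): 1/3·11 + 1/3·15 + 1/3·5 = 10.33
C (Chance): 4/5·1 + 1/5·9 = 2.6
Root (Alice): max(10.33, 2.6) = 10.33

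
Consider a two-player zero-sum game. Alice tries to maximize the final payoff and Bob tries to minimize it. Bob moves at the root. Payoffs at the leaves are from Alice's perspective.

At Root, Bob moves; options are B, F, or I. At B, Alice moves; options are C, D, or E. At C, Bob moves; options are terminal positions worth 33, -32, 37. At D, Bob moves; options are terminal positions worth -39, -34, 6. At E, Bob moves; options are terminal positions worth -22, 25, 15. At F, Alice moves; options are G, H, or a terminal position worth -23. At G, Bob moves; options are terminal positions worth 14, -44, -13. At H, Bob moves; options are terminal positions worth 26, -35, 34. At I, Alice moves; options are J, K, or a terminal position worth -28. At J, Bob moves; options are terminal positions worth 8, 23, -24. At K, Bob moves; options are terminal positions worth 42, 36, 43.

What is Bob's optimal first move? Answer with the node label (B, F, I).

C (Bob): min(33, -32, 37) = -32
D (Bob): min(-39, -34, 6) = -39
E (Bob): min(-22, 25, 15) = -22
B (Alice): max(-32, -39, -22) = -22
G (Bob): min(14, -44, -13) = -44
H (Bob): min(26, -35, 34) = -35
F (Alice): max(-44, -35, -23) = -23
J (Bob): min(8, 23, -24) = -24
K (Bob): min(42, 36, 43) = 36
I (Alice): max(-24, 36, -28) = 36
Root (Bob): min(-22, -23, 36) = -23
Bob picks the child with the lowest value: F (value -23).

F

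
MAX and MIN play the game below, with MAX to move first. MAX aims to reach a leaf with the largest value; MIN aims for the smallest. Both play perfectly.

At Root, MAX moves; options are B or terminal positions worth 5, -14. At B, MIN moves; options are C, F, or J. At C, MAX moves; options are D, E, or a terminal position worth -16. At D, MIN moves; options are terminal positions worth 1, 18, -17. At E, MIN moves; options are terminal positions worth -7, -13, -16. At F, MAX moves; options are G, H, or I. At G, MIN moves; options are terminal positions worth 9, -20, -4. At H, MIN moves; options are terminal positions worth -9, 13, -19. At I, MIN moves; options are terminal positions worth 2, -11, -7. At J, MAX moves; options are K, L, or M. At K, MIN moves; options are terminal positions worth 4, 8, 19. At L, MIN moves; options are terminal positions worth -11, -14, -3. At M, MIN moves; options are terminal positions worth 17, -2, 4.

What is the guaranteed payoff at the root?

D (MIN): min(1, 18, -17) = -17
E (MIN): min(-7, -13, -16) = -16
C (MAX): max(-17, -16, -16) = -16
G (MIN): min(9, -20, -4) = -20
H (MIN): min(-9, 13, -19) = -19
I (MIN): min(2, -11, -7) = -11
F (MAX): max(-20, -19, -11) = -11
K (MIN): min(4, 8, 19) = 4
L (MIN): min(-11, -14, -3) = -14
M (MIN): min(17, -2, 4) = -2
J (MAX): max(4, -14, -2) = 4
B (MIN): min(-16, -11, 4) = -16
Root (MAX): max(-16, 5, -14) = 5

5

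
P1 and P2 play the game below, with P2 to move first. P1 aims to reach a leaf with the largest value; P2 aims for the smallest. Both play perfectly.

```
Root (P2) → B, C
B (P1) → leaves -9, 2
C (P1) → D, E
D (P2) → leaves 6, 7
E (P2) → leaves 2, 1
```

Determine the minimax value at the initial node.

2

B (P1): max(-9, 2) = 2
D (P2): min(6, 7) = 6
E (P2): min(2, 1) = 1
C (P1): max(6, 1) = 6
Root (P2): min(2, 6) = 2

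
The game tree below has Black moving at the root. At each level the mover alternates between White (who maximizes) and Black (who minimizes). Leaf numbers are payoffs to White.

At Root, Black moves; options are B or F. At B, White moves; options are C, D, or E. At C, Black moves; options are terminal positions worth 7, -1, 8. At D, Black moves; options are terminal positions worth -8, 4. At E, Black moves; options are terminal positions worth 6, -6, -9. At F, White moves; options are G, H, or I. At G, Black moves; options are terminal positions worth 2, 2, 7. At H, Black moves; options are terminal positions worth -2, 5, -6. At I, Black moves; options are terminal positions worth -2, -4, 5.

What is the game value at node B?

-1

C: min(7, -1, 8) = -1
D: min(-8, 4) = -8
E: min(6, -6, -9) = -9
B: max(-1, -8, -9) = -1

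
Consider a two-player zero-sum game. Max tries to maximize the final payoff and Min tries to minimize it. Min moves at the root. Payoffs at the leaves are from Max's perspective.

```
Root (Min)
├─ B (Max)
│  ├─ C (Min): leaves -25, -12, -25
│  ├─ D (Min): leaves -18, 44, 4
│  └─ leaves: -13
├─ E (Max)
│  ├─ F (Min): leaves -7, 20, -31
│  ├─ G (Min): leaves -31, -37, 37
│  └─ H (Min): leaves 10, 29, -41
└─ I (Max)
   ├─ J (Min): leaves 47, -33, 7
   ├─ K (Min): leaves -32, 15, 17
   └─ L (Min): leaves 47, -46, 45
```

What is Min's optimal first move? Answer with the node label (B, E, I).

I

C (Min): min(-25, -12, -25) = -25
D (Min): min(-18, 44, 4) = -18
B (Max): max(-25, -18, -13) = -13
F (Min): min(-7, 20, -31) = -31
G (Min): min(-31, -37, 37) = -37
H (Min): min(10, 29, -41) = -41
E (Max): max(-31, -37, -41) = -31
J (Min): min(47, -33, 7) = -33
K (Min): min(-32, 15, 17) = -32
L (Min): min(47, -46, 45) = -46
I (Max): max(-33, -32, -46) = -32
Root (Min): min(-13, -31, -32) = -32
Min picks the child with the lowest value: I (value -32).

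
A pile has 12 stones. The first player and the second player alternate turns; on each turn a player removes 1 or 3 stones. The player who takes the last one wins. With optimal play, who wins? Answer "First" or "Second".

i:   0  1  2  3  4  5  6  7  8  9 10 11 12
     L  W  L  W  L  W  L  W  L  W  L  W  L
Position 12 is L, so the second player wins.

Second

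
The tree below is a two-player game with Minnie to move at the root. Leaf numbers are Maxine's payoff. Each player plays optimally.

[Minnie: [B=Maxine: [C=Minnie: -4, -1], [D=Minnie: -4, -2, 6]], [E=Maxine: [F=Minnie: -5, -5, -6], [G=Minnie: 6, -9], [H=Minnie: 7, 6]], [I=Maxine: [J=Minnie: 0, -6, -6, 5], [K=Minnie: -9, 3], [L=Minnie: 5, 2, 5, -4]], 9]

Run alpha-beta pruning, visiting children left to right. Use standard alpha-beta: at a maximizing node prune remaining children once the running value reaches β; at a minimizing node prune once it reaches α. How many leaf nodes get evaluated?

C [α=-∞,β=+∞]: v=-4
D [α=-4,β=+∞]: v=-4 after child 1 ≤ α → α-cutoff, skip 2
B [α=-∞,β=+∞]: v=-4
F [α=-∞,β=-4]: v=-6
G [α=-6,β=-4]: v=-9
H [α=-6,β=-4]: v=6
E [α=-∞,β=-4]: v=6
J [α=-∞,β=-4]: v=-6
K [α=-6,β=-4]: v=-9 after child 1 ≤ α → α-cutoff, skip 1
L [α=-6,β=-4]: v=-4
I [α=-∞,β=-4]: v=-4
Root [α=-∞,β=+∞]: v=-4
Leaves evaluated: 20 of 23.

20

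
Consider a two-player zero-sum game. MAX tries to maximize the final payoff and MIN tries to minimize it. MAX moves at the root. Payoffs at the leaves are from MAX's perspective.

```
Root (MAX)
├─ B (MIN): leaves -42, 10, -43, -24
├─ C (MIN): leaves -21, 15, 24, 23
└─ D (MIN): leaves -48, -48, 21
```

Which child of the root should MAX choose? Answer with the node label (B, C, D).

B (MIN): min(-42, 10, -43, -24) = -43
C (MIN): min(-21, 15, 24, 23) = -21
D (MIN): min(-48, -48, 21) = -48
Root (MAX): max(-43, -21, -48) = -21
MAX picks the child with the highest value: C (value -21).

C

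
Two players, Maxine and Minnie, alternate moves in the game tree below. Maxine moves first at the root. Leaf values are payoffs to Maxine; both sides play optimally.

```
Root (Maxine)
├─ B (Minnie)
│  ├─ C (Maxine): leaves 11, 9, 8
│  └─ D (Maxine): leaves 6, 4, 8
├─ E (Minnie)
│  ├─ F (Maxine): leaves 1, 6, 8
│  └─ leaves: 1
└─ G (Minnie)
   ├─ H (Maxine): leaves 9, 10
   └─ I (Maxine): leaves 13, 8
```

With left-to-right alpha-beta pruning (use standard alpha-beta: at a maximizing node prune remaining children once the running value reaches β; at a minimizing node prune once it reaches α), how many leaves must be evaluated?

12

C [α=-∞,β=+∞]: v=11
D [α=-∞,β=11]: v=8
B [α=-∞,β=+∞]: v=8
F [α=8,β=+∞]: v=8
E [α=8,β=+∞]: v=8 after child 1 ≤ α → α-cutoff, skip 1
H [α=8,β=+∞]: v=10
I [α=8,β=10]: v=13 after child 1 ≥ β → β-cutoff, skip 1
G [α=8,β=+∞]: v=10
Root [α=-∞,β=+∞]: v=10
Leaves evaluated: 12 of 14.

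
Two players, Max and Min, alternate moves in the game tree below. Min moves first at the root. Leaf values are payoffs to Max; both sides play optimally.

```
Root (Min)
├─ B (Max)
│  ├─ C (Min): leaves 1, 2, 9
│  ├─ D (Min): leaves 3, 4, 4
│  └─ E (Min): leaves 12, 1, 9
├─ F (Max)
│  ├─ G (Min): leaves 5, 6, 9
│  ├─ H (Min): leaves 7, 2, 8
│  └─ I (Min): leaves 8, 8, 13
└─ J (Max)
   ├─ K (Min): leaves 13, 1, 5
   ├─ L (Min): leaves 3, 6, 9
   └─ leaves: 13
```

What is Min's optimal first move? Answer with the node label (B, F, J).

B

C (Min): min(1, 2, 9) = 1
D (Min): min(3, 4, 4) = 3
E (Min): min(12, 1, 9) = 1
B (Max): max(1, 3, 1) = 3
G (Min): min(5, 6, 9) = 5
H (Min): min(7, 2, 8) = 2
I (Min): min(8, 8, 13) = 8
F (Max): max(5, 2, 8) = 8
K (Min): min(13, 1, 5) = 1
L (Min): min(3, 6, 9) = 3
J (Max): max(1, 3, 13) = 13
Root (Min): min(3, 8, 13) = 3
Min picks the child with the lowest value: B (value 3).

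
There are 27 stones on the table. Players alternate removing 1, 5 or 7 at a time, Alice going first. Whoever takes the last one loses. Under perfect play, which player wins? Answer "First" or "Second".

Second

W/L table (W = player to move can force a win):
i:   0  1  2  3  4  5  6  7  8  9 10 11 12 13 14 15 16 17 18 19 20 21 22 23 24 25 26 27
     W  L  W  L  W  L  W  L  W  L  W  L  W  L  W  L  W  L  W  L  W  L  W  L  W  L  W  L
Position 27 is L, so the second player wins.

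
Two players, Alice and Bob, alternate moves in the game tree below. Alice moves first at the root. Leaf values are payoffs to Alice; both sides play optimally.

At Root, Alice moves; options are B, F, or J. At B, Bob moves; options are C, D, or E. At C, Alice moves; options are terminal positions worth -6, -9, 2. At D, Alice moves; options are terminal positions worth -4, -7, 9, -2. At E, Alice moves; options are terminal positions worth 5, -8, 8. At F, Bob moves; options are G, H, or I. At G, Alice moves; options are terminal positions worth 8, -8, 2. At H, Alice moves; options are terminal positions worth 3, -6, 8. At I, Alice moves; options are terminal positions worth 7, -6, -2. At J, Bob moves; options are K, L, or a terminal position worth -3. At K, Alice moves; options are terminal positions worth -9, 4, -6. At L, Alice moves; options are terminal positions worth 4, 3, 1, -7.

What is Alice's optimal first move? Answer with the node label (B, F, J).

C (Alice): max(-6, -9, 2) = 2
D (Alice): max(-4, -7, 9, -2) = 9
E (Alice): max(5, -8, 8) = 8
B (Bob): min(2, 9, 8) = 2
G (Alice): max(8, -8, 2) = 8
H (Alice): max(3, -6, 8) = 8
I (Alice): max(7, -6, -2) = 7
F (Bob): min(8, 8, 7) = 7
K (Alice): max(-9, 4, -6) = 4
L (Alice): max(4, 3, 1, -7) = 4
J (Bob): min(4, 4, -3) = -3
Root (Alice): max(2, 7, -3) = 7
Alice picks the child with the highest value: F (value 7).

F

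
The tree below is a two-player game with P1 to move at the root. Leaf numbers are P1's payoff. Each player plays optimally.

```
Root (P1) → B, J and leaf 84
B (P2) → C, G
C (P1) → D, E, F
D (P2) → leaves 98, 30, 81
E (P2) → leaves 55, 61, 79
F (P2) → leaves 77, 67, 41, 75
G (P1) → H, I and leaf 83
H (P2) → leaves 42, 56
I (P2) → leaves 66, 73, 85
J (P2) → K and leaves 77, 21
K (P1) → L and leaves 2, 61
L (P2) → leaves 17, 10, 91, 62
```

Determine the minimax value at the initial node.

84

D (P2): min(98, 30, 81) = 30
E (P2): min(55, 61, 79) = 55
F (P2): min(77, 67, 41, 75) = 41
C (P1): max(30, 55, 41) = 55
H (P2): min(42, 56) = 42
I (P2): min(66, 73, 85) = 66
G (P1): max(42, 66, 83) = 83
B (P2): min(55, 83) = 55
L (P2): min(17, 10, 91, 62) = 10
K (P1): max(10, 2, 61) = 61
J (P2): min(61, 77, 21) = 21
Root (P1): max(55, 21, 84) = 84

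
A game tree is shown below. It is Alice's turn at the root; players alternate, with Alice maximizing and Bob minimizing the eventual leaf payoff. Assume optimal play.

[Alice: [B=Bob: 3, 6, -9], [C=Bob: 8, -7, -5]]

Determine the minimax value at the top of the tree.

-7

B (Bob): min(3, 6, -9) = -9
C (Bob): min(8, -7, -5) = -7
Root (Alice): max(-9, -7) = -7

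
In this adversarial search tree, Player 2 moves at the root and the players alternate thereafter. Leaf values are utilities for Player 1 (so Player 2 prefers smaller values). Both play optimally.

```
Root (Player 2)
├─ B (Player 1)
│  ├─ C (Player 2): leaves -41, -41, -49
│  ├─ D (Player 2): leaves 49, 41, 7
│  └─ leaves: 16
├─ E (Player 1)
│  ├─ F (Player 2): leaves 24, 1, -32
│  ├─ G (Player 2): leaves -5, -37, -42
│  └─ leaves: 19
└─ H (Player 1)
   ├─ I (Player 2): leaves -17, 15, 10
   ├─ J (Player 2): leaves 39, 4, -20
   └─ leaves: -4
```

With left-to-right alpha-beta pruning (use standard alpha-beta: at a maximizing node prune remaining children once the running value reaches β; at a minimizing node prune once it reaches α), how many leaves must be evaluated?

C [α=-∞,β=+∞]: v=-49
D [α=-49,β=+∞]: v=7
B [α=-∞,β=+∞]: v=16
F [α=-∞,β=16]: v=-32
G [α=-32,β=16]: v=-37 after child 2 ≤ α → α-cutoff, skip 1
E [α=-∞,β=16]: v=19
I [α=-∞,β=16]: v=-17
J [α=-17,β=16]: v=-20
H [α=-∞,β=16]: v=-4
Root [α=-∞,β=+∞]: v=-4
Leaves evaluated: 20 of 21.

20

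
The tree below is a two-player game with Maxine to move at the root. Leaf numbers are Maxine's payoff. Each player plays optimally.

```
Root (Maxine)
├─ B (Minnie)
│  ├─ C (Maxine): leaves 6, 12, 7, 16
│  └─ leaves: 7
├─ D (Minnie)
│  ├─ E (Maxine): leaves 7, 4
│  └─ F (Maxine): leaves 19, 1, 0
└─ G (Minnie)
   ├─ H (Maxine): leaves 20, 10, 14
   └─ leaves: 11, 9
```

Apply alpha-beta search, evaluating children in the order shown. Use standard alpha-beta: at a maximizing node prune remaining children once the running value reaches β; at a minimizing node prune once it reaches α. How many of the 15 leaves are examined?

C [α=-∞,β=+∞]: v=16
B [α=-∞,β=+∞]: v=7
E [α=7,β=+∞]: v=7
D [α=7,β=+∞]: v=7 after child 1 ≤ α → α-cutoff, skip 1
H [α=7,β=+∞]: v=20
G [α=7,β=+∞]: v=9
Root [α=-∞,β=+∞]: v=9
Leaves evaluated: 12 of 15.

12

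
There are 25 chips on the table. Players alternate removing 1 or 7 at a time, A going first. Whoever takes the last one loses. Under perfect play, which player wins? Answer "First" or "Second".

Second

W/L table (W = player to move can force a win):
i:   0  1  2  3  4  5  6  7  8  9 10 11 12 13 14 15 16 17 18 19 20 21 22 23 24 25
     W  L  W  L  W  L  W  L  W  L  W  L  W  L  W  L  W  L  W  L  W  L  W  L  W  L
Position 25 is L, so the second player wins.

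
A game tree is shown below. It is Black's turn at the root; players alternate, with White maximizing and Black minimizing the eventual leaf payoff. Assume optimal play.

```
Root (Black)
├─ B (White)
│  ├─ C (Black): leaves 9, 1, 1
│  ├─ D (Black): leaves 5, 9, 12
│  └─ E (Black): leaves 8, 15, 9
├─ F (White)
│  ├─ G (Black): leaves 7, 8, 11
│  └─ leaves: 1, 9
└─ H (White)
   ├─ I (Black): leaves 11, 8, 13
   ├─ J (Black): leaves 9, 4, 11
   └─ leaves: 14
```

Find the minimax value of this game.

C (Black): min(9, 1, 1) = 1
D (Black): min(5, 9, 12) = 5
E (Black): min(8, 15, 9) = 8
B (White): max(1, 5, 8) = 8
G (Black): min(7, 8, 11) = 7
F (White): max(7, 1, 9) = 9
I (Black): min(11, 8, 13) = 8
J (Black): min(9, 4, 11) = 4
H (White): max(8, 4, 14) = 14
Root (Black): min(8, 9, 14) = 8

8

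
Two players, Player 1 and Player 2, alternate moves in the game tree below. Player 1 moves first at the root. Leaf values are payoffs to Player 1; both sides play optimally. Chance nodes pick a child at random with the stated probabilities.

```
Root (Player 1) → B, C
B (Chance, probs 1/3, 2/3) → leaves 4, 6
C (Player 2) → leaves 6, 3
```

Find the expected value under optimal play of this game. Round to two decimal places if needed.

5.33

B (Chance): 1/3·4 + 2/3·6 = 5.33
C (Player 2): min(6, 3) = 3
Root (Player 1): max(5.33, 3) = 5.33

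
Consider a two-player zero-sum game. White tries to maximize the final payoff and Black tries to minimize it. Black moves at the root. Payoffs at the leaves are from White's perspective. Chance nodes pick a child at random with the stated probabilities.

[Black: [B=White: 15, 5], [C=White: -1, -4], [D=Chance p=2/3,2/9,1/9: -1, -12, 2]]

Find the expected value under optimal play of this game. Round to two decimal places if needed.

-3.11

B (White): max(15, 5) = 15
C (White): max(-1, -4) = -1
D (Chance): 2/3·-1 + 2/9·-12 + 1/9·2 = -3.11
Root (Black): min(15, -1, -3.11) = -3.11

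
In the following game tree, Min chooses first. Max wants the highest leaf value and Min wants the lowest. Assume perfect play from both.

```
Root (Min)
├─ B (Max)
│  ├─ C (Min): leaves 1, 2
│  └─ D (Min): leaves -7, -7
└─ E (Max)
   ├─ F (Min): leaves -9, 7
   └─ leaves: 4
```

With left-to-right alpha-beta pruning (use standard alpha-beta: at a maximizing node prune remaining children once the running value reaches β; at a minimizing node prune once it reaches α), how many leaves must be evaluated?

C [α=-∞,β=+∞]: v=1
D [α=1,β=+∞]: v=-7 after child 1 ≤ α → α-cutoff, skip 1
B [α=-∞,β=+∞]: v=1
F [α=-∞,β=1]: v=-9
E [α=-∞,β=1]: v=4
Root [α=-∞,β=+∞]: v=1
Leaves evaluated: 6 of 7.

6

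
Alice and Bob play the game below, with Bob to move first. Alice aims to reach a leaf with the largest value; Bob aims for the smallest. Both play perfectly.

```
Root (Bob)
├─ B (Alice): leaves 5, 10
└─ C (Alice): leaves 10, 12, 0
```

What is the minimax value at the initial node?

B (Alice): max(5, 10) = 10
C (Alice): max(10, 12, 0) = 12
Root (Bob): min(10, 12) = 10

10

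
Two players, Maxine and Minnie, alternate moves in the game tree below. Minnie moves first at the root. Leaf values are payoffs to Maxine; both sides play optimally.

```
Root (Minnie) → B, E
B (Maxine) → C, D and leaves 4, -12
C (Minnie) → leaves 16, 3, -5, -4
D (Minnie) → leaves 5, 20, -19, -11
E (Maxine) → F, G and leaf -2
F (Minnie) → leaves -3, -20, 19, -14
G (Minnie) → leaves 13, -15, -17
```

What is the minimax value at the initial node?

C (Minnie): min(16, 3, -5, -4) = -5
D (Minnie): min(5, 20, -19, -11) = -19
B (Maxine): max(-5, -19, 4, -12) = 4
F (Minnie): min(-3, -20, 19, -14) = -20
G (Minnie): min(13, -15, -17) = -17
E (Maxine): max(-20, -17, -2) = -2
Root (Minnie): min(4, -2) = -2

-2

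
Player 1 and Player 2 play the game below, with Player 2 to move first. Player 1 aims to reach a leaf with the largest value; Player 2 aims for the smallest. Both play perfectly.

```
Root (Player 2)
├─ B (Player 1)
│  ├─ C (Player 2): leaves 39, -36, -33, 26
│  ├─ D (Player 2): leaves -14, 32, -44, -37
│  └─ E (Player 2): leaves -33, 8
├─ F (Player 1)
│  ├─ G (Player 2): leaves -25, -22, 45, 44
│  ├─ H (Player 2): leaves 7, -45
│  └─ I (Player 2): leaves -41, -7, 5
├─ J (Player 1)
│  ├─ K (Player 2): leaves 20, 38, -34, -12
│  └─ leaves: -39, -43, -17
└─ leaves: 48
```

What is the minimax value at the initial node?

-33

C (Player 2): min(39, -36, -33, 26) = -36
D (Player 2): min(-14, 32, -44, -37) = -44
E (Player 2): min(-33, 8) = -33
B (Player 1): max(-36, -44, -33) = -33
G (Player 2): min(-25, -22, 45, 44) = -25
H (Player 2): min(7, -45) = -45
I (Player 2): min(-41, -7, 5) = -41
F (Player 1): max(-25, -45, -41) = -25
K (Player 2): min(20, 38, -34, -12) = -34
J (Player 1): max(-34, -39, -43, -17) = -17
Root (Player 2): min(-33, -25, -17, 48) = -33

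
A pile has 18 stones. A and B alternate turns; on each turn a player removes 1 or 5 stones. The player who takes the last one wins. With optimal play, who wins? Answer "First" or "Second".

W/L table (W = player to move can force a win):
i:   0  1  2  3  4  5  6  7  8  9 10 11 12 13 14 15 16 17 18
     L  W  L  W  L  W  L  W  L  W  L  W  L  W  L  W  L  W  L
Position 18 is L, so the second player wins.

Second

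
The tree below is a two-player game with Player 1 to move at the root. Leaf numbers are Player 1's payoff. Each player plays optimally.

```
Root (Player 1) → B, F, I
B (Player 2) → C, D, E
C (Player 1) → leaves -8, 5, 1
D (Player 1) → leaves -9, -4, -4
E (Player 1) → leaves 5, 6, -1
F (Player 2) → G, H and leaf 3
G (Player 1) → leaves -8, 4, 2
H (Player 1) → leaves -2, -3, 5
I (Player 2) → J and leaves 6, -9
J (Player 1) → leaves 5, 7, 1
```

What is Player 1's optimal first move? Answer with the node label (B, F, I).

C (Player 1): max(-8, 5, 1) = 5
D (Player 1): max(-9, -4, -4) = -4
E (Player 1): max(5, 6, -1) = 6
B (Player 2): min(5, -4, 6) = -4
G (Player 1): max(-8, 4, 2) = 4
H (Player 1): max(-2, -3, 5) = 5
F (Player 2): min(4, 5, 3) = 3
J (Player 1): max(5, 7, 1) = 7
I (Player 2): min(7, 6, -9) = -9
Root (Player 1): max(-4, 3, -9) = 3
Player 1 picks the child with the highest value: F (value 3).

F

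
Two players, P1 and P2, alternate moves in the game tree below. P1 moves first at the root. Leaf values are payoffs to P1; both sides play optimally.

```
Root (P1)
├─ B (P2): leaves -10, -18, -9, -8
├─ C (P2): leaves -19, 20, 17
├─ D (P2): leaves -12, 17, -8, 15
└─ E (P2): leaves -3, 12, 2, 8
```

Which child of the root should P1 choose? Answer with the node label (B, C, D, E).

E

B (P2): min(-10, -18, -9, -8) = -18
C (P2): min(-19, 20, 17) = -19
D (P2): min(-12, 17, -8, 15) = -12
E (P2): min(-3, 12, 2, 8) = -3
Root (P1): max(-18, -19, -12, -3) = -3
P1 picks the child with the highest value: E (value -3).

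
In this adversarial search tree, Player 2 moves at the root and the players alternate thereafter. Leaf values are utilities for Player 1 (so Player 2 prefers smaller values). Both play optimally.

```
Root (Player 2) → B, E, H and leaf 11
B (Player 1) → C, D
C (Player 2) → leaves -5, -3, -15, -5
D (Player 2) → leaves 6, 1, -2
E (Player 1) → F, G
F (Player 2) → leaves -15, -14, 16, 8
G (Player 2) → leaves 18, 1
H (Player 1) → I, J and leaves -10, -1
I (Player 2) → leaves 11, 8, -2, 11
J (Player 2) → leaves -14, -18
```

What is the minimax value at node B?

-2

C: min(-5, -3, -15, -5) = -15
D: min(6, 1, -2) = -2
B: max(-15, -2) = -2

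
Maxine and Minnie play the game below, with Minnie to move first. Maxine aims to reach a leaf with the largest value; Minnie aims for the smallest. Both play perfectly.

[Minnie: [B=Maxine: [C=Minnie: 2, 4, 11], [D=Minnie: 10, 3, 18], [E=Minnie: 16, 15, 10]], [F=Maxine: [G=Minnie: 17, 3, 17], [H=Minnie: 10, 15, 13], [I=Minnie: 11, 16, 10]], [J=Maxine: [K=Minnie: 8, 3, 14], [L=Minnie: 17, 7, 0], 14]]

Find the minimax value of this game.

10

C (Minnie): min(2, 4, 11) = 2
D (Minnie): min(10, 3, 18) = 3
E (Minnie): min(16, 15, 10) = 10
B (Maxine): max(2, 3, 10) = 10
G (Minnie): min(17, 3, 17) = 3
H (Minnie): min(10, 15, 13) = 10
I (Minnie): min(11, 16, 10) = 10
F (Maxine): max(3, 10, 10) = 10
K (Minnie): min(8, 3, 14) = 3
L (Minnie): min(17, 7, 0) = 0
J (Maxine): max(3, 0, 14) = 14
Root (Minnie): min(10, 10, 14) = 10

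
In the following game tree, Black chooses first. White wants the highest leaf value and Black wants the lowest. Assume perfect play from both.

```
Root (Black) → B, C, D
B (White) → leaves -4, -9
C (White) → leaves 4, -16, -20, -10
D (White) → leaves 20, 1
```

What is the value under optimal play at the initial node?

B (White): max(-4, -9) = -4
C (White): max(4, -16, -20, -10) = 4
D (White): max(20, 1) = 20
Root (Black): min(-4, 4, 20) = -4

-4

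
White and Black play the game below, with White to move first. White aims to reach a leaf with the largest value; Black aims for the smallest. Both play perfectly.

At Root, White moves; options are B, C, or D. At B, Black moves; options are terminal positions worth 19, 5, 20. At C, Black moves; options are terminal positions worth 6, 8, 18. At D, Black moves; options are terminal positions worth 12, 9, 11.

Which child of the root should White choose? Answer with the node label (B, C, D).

D

B (Black): min(19, 5, 20) = 5
C (Black): min(6, 8, 18) = 6
D (Black): min(12, 9, 11) = 9
Root (White): max(5, 6, 9) = 9
White picks the child with the highest value: D (value 9).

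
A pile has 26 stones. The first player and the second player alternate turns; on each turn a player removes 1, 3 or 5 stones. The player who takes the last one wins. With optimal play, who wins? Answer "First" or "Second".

Second

Positions where the player to move wins (W) vs loses (L):
i:   0  1  2  3  4  5  6  7  8  9 10 11 12 13 14 15 16 17 18 19 20 21 22 23 24 25 26
     L  W  L  W  L  W  L  W  L  W  L  W  L  W  L  W  L  W  L  W  L  W  L  W  L  W  L
Position 26 is L, so the second player wins.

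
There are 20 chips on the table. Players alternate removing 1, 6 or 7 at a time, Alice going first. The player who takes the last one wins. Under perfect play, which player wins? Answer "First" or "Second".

First

Compute winning (W) and losing (L) positions by backward induction:
i:   0  1  2  3  4  5  6  7  8  9 10 11 12 13 14 15 16 17 18 19 20
     L  W  L  W  L  W  W  W  W  W  W  W  L  W  L  W  L  W  W  W  W
Position 20 is W, so the first player wins.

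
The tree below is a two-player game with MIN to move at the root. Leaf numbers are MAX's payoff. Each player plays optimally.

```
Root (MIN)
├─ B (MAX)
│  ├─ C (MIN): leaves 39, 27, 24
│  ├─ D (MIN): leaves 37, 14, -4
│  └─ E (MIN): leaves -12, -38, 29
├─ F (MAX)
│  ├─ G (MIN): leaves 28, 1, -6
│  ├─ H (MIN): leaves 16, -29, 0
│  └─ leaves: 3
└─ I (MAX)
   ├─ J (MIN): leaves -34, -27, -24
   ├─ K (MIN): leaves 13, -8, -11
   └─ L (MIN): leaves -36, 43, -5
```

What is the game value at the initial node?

-11

C (MIN): min(39, 27, 24) = 24
D (MIN): min(37, 14, -4) = -4
E (MIN): min(-12, -38, 29) = -38
B (MAX): max(24, -4, -38) = 24
G (MIN): min(28, 1, -6) = -6
H (MIN): min(16, -29, 0) = -29
F (MAX): max(-6, -29, 3) = 3
J (MIN): min(-34, -27, -24) = -34
K (MIN): min(13, -8, -11) = -11
L (MIN): min(-36, 43, -5) = -36
I (MAX): max(-34, -11, -36) = -11
Root (MIN): min(24, 3, -11) = -11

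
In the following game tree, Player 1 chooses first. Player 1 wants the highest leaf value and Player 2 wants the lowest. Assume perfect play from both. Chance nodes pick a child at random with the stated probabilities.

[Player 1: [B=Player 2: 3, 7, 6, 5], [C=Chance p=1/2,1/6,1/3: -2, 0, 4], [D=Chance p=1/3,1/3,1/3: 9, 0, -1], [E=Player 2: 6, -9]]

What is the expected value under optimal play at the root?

B (Player 2): min(3, 7, 6, 5) = 3
C (Chance): 1/2·-2 + 1/6·0 + 1/3·4 = 0.33
D (Chance): 1/3·9 + 1/3·0 + 1/3·-1 = 2.67
E (Player 2): min(6, -9) = -9
Root (Player 1): max(3, 0.33, 2.67, -9) = 3

3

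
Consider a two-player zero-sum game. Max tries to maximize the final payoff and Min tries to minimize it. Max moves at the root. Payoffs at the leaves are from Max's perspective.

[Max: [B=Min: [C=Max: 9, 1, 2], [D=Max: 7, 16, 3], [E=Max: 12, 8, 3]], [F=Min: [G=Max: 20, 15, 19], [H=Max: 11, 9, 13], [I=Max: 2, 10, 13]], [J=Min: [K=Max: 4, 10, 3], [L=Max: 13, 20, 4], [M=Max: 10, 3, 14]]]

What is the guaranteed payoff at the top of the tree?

C (Max): max(9, 1, 2) = 9
D (Max): max(7, 16, 3) = 16
E (Max): max(12, 8, 3) = 12
B (Min): min(9, 16, 12) = 9
G (Max): max(20, 15, 19) = 20
H (Max): max(11, 9, 13) = 13
I (Max): max(2, 10, 13) = 13
F (Min): min(20, 13, 13) = 13
K (Max): max(4, 10, 3) = 10
L (Max): max(13, 20, 4) = 20
M (Max): max(10, 3, 14) = 14
J (Min): min(10, 20, 14) = 10
Root (Max): max(9, 13, 10) = 13

13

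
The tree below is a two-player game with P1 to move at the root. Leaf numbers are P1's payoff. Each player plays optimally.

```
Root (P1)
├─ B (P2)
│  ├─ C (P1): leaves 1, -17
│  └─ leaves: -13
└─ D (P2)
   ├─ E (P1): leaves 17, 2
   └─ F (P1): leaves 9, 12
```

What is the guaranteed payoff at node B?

-13

C: max(1, -17) = 1
B: min(1, -13) = -13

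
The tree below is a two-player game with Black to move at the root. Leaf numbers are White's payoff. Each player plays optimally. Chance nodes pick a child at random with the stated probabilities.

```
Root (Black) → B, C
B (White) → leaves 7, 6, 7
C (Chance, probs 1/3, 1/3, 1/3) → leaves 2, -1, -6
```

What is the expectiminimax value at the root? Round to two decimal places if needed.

-1.67

B (White): max(7, 6, 7) = 7
C (Chance): 1/3·2 + 1/3·-1 + 1/3·-6 = -1.67
Root (Black): min(7, -1.67) = -1.67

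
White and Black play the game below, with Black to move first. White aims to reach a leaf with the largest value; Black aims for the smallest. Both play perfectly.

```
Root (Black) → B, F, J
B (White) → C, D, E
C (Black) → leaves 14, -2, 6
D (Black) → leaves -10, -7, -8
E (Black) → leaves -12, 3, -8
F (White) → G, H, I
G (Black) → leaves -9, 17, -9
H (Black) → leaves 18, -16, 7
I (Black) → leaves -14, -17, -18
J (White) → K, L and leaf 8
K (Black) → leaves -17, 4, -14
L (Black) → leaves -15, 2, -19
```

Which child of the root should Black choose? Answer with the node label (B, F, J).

C (Black): min(14, -2, 6) = -2
D (Black): min(-10, -7, -8) = -10
E (Black): min(-12, 3, -8) = -12
B (White): max(-2, -10, -12) = -2
G (Black): min(-9, 17, -9) = -9
H (Black): min(18, -16, 7) = -16
I (Black): min(-14, -17, -18) = -18
F (White): max(-9, -16, -18) = -9
K (Black): min(-17, 4, -14) = -17
L (Black): min(-15, 2, -19) = -19
J (White): max(-17, -19, 8) = 8
Root (Black): min(-2, -9, 8) = -9
Black picks the child with the lowest value: F (value -9).

F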